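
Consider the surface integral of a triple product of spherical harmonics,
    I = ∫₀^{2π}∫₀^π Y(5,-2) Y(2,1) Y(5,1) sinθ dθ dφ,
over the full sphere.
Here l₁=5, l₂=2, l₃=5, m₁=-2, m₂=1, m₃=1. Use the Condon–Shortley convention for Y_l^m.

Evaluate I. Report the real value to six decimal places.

Rules hold: Σm=0, L=12 even, 3≤5≤7.
N = 11·5·11 = 605
Δ = 2!·8!·2!/13! = 1/38610
Racah Σ t=0..2: t=0:+1/2880 t=1:−1/576 t=2:+1/2880 = -1/960
⇒ 3j(5 2 5; 0 0 0)² = 10/429, sgn +1
Racah Σ t=1..2: t=1:−1/2880 t=2:+1/1440 = 1/2880
⇒ 3j(5 2 5; -2 1 1)² = 7/715, sgn +1
4πI² = N·(3j₀)²·(3jₘ)² = 70/507
I = +1·√(0.138067/4π) = 0.10481902

0.104819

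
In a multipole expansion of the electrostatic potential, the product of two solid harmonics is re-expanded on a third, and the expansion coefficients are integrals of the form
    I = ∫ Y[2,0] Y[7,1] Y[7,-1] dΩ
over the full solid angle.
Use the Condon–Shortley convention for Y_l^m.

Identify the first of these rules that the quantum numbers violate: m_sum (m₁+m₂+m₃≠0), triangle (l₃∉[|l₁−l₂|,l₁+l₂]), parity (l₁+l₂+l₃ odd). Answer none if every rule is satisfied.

m₁+m₂+m₃ = 0 + 1 − 1 = 0  ✓
triangle: |2−7|=5 ≤ l₃=7 ≤ 2+7=9  ✓
parity: l₁+l₂+l₃ = 16 is even  ✓

none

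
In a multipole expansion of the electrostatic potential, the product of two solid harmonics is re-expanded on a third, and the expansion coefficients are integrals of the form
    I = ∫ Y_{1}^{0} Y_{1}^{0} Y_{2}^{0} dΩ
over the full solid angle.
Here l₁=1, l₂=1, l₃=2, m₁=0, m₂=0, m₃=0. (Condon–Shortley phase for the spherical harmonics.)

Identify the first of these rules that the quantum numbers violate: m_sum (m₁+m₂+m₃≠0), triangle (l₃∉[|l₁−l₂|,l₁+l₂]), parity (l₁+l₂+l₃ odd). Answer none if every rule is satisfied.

none

m₁+m₂+m₃ = 0 + 0 + 0 = 0  ✓
triangle: |1−1|=0 ≤ l₃=2 ≤ 1+1=2  ✓
parity: l₁+l₂+l₃ = 4 is even  ✓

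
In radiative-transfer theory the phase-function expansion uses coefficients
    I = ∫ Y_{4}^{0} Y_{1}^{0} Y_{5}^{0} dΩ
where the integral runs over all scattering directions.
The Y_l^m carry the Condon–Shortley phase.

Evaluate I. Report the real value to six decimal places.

0.245532

Rules hold: Σm=0, L=10 even, 3≤5≤5.
N = 9·3·11 = 297
Δ = 0!·8!·2!/11! = 1/495
Racah Σ t=0..0: t=0:+1/576 = 1/576
⇒ 3j(4 1 5; 0 0 0)² = 5/99, sgn -1
(m-triple is (0,0,0) — same symbol as above.)
4πI² = N·(3j₀)²·(3jₘ)² = 25/33
I = +1·√(0.757576/4π) = 0.24553200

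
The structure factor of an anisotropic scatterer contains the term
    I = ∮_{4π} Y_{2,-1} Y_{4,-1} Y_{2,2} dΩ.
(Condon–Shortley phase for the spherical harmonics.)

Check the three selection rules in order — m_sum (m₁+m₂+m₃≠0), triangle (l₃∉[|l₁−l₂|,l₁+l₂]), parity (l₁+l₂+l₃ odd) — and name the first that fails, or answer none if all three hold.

m₁+m₂+m₃ = -1 − 1 + 2 = 0  ✓
triangle: |2−4|=2 ≤ l₃=2 ≤ 2+4=6  ✓
parity: l₁+l₂+l₃ = 8 is even  ✓

none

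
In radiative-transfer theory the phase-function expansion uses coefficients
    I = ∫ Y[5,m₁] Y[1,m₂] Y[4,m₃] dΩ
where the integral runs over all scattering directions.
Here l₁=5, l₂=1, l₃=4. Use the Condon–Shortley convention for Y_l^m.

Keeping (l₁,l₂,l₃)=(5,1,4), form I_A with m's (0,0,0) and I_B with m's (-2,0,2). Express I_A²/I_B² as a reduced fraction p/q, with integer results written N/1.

l's match ⇒ only the (l;m) 3-j factors differ between A and B.
A: triangle coeff Δ(5,1,4) = 1/495; Σ_t [1,1]: t=1:−1/576 = -1/576; (3j)²=5/99 [(5 1 4; 0 0 0)], sign=-1
B: triangle coeff Δ(5,1,4) = 1/495; Σ_t [1,1]: t=1:−1/1440 = -1/1440; (3j)²=7/165 [(5 1 4; -2 0 2)], sign=-1
I_A²/I_B² = (5/99)/(7/165) = 25/21

25/21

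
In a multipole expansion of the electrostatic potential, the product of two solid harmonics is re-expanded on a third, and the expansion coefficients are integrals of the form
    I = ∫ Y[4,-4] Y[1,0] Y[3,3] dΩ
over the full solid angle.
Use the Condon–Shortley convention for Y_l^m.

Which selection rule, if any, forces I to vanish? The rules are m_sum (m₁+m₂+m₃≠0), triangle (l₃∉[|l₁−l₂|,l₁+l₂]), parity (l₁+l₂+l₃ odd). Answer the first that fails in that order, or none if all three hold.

m_sum

azimuthal sum: -4 + 0 + 3 = -1  ✗
3 ≤ 3 ≤ 5 (triangle on l)
L = 4 + 1 + 3 = 8 (even)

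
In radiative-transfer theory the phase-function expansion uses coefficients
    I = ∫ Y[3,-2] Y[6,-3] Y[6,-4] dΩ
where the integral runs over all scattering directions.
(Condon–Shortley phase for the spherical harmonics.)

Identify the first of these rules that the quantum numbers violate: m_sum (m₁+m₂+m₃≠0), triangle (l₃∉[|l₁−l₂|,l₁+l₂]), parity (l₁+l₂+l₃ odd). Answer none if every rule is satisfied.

m_sum

Σmᵢ = -9  ✗
l₃∈[|l₁−l₂|,l₁+l₂]=[3,9], have l₃=6
Σlᵢ = 15 ⇒ odd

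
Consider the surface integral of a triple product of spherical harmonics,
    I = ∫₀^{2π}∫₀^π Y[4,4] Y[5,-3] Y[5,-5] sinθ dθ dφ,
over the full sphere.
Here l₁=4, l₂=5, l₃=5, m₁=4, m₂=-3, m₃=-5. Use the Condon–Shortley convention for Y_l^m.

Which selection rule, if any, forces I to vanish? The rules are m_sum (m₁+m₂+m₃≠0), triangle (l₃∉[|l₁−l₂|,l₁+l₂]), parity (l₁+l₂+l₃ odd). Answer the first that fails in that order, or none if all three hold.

Σmᵢ = -4  ✗
l₃∈[|l₁−l₂|,l₁+l₂]=[1,9], have l₃=5
Σlᵢ = 14 ⇒ even

m_sum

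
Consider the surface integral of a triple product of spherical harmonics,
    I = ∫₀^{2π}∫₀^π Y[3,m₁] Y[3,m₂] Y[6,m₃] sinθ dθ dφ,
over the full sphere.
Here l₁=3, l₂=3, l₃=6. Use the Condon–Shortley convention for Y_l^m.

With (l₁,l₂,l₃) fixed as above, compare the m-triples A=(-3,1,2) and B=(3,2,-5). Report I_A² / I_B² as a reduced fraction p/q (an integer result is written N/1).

2/33

Shared (l₁,l₂,l₃)=(3,3,6): N and (l;000)² cancel in I_A²/I_B².
A: Δ = 0!·6!·6!/13! = 1/12012; Racah Σ t=0..0: t=0:+1/34560 = 1/34560; ⇒ 3j(3 3 6; -3 1 2)² = 1/429, sgn +1
B: Δ = 0!·6!·6!/13! = 1/12012; Racah Σ t=0..0: t=0:+1/86400 = 1/86400; ⇒ 3j(3 3 6; 3 2 -5)² = 1/26, sgn -1
I_A²/I_B² = (1/429)/(1/26) = 2/33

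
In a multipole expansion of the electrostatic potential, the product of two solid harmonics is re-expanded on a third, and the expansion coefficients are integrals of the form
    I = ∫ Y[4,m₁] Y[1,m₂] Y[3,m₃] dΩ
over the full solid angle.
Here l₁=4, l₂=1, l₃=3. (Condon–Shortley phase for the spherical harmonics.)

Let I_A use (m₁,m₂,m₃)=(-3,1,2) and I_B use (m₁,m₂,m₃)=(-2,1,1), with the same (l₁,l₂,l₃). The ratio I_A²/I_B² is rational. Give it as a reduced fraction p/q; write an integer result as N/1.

7/5

Same 4,1,3: normalisation and zero-m 3j drop out of the ratio.
A: Δ: 2! 6! 0! / 9! → 1/252; sum: t=2:+1/240 = 1/240; 3j²(4 1 3; -3 1 2) = Δ·Π!·Σ² = 1/12  (sign -1)
B: Δ: 2! 6! 0! / 9! → 1/252; sum: t=2:+1/96 = 1/96; 3j²(4 1 3; -2 1 1) = Δ·Π!·Σ² = 5/84  (sign +1)
I_A²/I_B² = (1/12)/(5/84) = 7/5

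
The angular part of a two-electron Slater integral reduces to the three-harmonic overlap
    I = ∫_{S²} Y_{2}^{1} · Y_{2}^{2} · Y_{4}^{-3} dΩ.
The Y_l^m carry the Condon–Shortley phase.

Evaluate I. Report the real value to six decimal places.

-0.238414

Checks pass: Σm=0; 8 even; l₃=4∈[0,4].
(2·2+1)(2·2+1)(2·4+1) = 225
Δ: 0! 4! 4! / 9! → 1/630
sum: t=0:+1/16 = 1/16
3j²(2 2 4; 0 0 0) = Δ·Π!·Σ² = 2/35  (sign +1)
sum: t=0:+1/144 = 1/144
3j²(2 2 4; 1 2 -3) = Δ·Π!·Σ² = 1/18  (sign -1)
combine: 4πI² = 225·2/35·1/18 = 5/7
take √, sign -1: I = -0.23841361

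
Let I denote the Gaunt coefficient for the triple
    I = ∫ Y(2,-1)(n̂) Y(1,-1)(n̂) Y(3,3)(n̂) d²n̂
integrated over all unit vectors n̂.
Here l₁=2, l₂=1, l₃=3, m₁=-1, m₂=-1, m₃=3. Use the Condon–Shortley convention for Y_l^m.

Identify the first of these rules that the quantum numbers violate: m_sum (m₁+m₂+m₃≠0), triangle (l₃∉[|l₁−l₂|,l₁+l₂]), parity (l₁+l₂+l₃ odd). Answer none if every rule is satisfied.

m_sum

Σmᵢ = 1  ✗
l₃∈[|l₁−l₂|,l₁+l₂]=[1,3], have l₃=3
Σlᵢ = 6 ⇒ even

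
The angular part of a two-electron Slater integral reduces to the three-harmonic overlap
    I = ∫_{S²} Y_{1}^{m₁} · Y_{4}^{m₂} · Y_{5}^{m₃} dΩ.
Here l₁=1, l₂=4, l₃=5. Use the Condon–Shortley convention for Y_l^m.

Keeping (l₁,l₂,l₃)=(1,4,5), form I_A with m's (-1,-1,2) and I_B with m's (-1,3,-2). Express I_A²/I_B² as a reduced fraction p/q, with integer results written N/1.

7/1

Shared (l₁,l₂,l₃)=(1,4,5): N and (l;000)² cancel in I_A²/I_B².
A: Δ = 0!·2!·8!/11! = 1/495; Racah Σ t=0..0: t=0:+1/1440 = 1/1440; ⇒ 3j(1 4 5; -1 -1 2)² = 7/165, sgn -1
B: Δ = 0!·2!·8!/11! = 1/495; Racah Σ t=0..0: t=0:+1/10080 = 1/10080; ⇒ 3j(1 4 5; -1 3 -2)² = 1/165, sgn -1
I_A²/I_B² = (7/165)/(1/165) = 7/1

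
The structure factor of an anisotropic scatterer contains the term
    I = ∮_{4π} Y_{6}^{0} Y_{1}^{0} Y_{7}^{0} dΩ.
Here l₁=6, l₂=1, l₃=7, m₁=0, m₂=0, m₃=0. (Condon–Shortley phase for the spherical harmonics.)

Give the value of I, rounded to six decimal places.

0.244927

m-sum 0 ✓  L=14 even ✓  5≤7≤7 ✓
Π(2lᵢ+1) = 13×3×15 = 585
triangle coeff Δ(6,1,7) = 1/1365
Σ_t [0,0]: t=0:+1/518400 = 1/518400
(3j)²=7/195 [(6 1 7; 0 0 0)], sign=-1
(m-triple is (0,0,0) — same symbol as above.)
⇒ 4πI² = 49/65
I = (+1)√(49/65/(4π)) = 0.24492687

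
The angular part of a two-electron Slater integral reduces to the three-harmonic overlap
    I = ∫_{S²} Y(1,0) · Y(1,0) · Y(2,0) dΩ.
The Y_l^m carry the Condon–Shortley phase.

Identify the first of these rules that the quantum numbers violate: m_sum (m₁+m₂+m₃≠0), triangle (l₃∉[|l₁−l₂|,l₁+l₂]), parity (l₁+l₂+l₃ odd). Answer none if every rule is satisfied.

Σmᵢ = 0  ✓
l₃∈[|l₁−l₂|,l₁+l₂]=[0,2], have l₃=2  ✓
Σlᵢ = 4 ⇒ even  ✓

none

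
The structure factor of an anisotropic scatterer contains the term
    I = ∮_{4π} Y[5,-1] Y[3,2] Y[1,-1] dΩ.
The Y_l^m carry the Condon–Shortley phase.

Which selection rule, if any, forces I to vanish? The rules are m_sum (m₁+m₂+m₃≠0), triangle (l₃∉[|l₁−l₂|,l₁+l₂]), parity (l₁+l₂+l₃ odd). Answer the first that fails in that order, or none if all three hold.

triangle

m₁+m₂+m₃ = -1 + 2 − 1 = 0  ✓
triangle: |5−3|=2 ≤ l₃=1 ≤ 5+3=8  ✗
parity: l₁+l₂+l₃ = 9 is odd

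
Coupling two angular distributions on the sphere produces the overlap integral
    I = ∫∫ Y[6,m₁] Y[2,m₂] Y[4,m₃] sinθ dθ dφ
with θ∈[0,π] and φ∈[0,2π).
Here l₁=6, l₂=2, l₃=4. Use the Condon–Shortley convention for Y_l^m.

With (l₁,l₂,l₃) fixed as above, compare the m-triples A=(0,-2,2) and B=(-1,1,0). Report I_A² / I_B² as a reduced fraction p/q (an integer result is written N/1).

Shared (l₁,l₂,l₃)=(6,2,4): N and (l;000)² cancel in I_A²/I_B².
A: Δ = 4!·8!·0!/13! = 1/6435; Racah Σ t=0..0: t=0:+1/34560 = 1/34560; ⇒ 3j(6 2 4; 0 -2 2)² = 1/429, sgn +1
B: Δ = 4!·8!·0!/13! = 1/6435; Racah Σ t=3..3: t=3:−1/3456 = -1/3456; ⇒ 3j(6 2 4; -1 1 0)² = 35/1287, sgn -1
I_A²/I_B² = (1/429)/(35/1287) = 3/35

3/35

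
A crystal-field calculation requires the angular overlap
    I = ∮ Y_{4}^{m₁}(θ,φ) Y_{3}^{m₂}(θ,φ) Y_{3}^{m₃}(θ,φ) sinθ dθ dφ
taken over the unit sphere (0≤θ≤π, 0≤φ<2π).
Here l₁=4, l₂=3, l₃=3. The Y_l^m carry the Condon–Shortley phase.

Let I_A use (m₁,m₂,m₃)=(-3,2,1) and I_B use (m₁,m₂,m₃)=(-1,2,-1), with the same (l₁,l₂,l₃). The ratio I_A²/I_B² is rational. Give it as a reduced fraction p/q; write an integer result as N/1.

7/16

l's match ⇒ only the (l;m) 3-j factors differ between A and B.
A: triangle coeff Δ(4,3,3) = 1/34650; Σ_t [3,4]: t=3:−1/288 t=4:+1/144 = 1/288; (3j)²=1/99 [(4 3 3; -3 2 1)], sign=+1
B: triangle coeff Δ(4,3,3) = 1/34650; Σ_t [3,4]: t=3:−1/48 t=4:+1/144 = -1/72; (3j)²=16/693 [(4 3 3; -1 2 -1)], sign=-1
I_A²/I_B² = (1/99)/(16/693) = 7/16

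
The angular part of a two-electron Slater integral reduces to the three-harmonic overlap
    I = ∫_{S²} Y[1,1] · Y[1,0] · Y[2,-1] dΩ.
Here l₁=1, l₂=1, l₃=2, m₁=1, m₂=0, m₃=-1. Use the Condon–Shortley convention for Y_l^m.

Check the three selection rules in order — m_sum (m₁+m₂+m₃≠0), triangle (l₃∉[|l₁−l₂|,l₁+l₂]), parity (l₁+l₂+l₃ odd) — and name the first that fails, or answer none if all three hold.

none

Σmᵢ = 0  ✓
l₃∈[|l₁−l₂|,l₁+l₂]=[0,2], have l₃=2  ✓
Σlᵢ = 4 ⇒ even  ✓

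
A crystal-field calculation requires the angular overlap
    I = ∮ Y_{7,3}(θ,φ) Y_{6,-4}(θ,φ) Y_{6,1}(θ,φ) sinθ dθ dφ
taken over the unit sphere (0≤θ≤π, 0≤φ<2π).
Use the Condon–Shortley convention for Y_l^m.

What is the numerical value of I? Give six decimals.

0.000000

l₁+l₂+l₃=19 is odd: 3j(l;000)=0 ⇒ I=0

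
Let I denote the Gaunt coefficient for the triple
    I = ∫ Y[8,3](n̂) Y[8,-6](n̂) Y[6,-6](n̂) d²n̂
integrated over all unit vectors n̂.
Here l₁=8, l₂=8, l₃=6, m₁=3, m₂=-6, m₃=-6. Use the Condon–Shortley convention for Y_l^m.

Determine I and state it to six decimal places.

3 − 6 − 6 = -9 ≠ 0: azimuthal integral kills it; I = 0

0.000000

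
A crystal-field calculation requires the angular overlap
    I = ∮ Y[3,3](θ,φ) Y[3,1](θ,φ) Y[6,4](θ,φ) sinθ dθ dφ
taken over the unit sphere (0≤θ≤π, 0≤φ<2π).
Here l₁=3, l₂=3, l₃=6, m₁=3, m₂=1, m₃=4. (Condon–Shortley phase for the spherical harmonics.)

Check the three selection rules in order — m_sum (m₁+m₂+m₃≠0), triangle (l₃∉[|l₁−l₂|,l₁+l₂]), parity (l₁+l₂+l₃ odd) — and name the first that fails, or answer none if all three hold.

m_sum

azimuthal sum: 3 + 1 + 4 = 8  ✗
0 ≤ 6 ≤ 6 (triangle on l)
L = 3 + 3 + 6 = 12 (even)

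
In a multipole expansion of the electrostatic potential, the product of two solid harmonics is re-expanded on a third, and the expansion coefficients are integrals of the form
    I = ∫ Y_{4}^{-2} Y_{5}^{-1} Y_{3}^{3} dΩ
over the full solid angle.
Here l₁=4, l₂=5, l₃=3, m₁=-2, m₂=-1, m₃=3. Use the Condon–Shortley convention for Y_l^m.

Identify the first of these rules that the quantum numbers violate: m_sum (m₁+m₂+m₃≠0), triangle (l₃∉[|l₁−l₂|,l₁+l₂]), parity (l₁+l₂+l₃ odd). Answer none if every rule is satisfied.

m₁+m₂+m₃ = -2 − 1 + 3 = 0  ✓
triangle: |4−5|=1 ≤ l₃=3 ≤ 4+5=9  ✓
parity: l₁+l₂+l₃ = 12 is even  ✓

none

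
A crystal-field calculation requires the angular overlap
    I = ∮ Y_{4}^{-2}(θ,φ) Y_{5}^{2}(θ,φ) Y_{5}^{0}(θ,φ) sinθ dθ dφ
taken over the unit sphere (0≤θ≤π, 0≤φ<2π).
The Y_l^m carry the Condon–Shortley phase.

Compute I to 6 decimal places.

m-sum 0 ✓  L=14 even ✓  1≤5≤9 ✓
Π(2lᵢ+1) = 9×11×11 = 1089
triangle coeff Δ(4,5,5) = 1/3153150
Σ_t [0,4]: t=0:+1/69120 t=1:−1/1728 t=2:+1/576 t=3:−1/1728 t=4:+1/69120 = 7/11520
(3j)²=2/143 [(4 5 5; 0 0 0)], sign=-1
Σ_t [2,4]: t=2:+1/11520 t=3:−1/1728 t=4:+1/3456 = -7/34560
(3j)²=7/858 [(4 5 5; -2 2 0)], sign=+1
⇒ 4πI² = 21/169
I = (-1)√(21/169/(4π)) = -0.09944006

-0.099440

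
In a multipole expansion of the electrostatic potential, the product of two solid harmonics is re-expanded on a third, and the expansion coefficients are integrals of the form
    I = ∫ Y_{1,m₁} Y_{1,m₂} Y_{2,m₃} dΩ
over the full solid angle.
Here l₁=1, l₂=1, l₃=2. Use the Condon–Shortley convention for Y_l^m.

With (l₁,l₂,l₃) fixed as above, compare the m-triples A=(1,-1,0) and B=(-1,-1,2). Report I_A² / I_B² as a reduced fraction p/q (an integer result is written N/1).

1/6

Same 1,1,2: normalisation and zero-m 3j drop out of the ratio.
A: Δ: 0! 2! 2! / 5! → 1/30; sum: t=0:+1/4 = 1/4; 3j²(1 1 2; 1 -1 0) = Δ·Π!·Σ² = 1/30  (sign +1)
B: Δ: 0! 2! 2! / 5! → 1/30; sum: t=0:+1/4 = 1/4; 3j²(1 1 2; -1 -1 2) = Δ·Π!·Σ² = 1/5  (sign +1)
I_A²/I_B² = (1/30)/(1/5) = 1/6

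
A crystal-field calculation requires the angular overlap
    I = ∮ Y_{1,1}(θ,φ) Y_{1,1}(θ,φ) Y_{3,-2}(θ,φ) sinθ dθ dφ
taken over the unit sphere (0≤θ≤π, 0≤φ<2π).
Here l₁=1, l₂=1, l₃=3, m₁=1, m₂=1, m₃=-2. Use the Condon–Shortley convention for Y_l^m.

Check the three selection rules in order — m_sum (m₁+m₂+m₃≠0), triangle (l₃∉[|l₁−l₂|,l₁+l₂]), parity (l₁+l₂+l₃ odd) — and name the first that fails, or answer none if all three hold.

Σmᵢ = 0  ✓
l₃∈[|l₁−l₂|,l₁+l₂]=[0,2], have l₃=3  ✗
Σlᵢ = 5 ⇒ odd

triangle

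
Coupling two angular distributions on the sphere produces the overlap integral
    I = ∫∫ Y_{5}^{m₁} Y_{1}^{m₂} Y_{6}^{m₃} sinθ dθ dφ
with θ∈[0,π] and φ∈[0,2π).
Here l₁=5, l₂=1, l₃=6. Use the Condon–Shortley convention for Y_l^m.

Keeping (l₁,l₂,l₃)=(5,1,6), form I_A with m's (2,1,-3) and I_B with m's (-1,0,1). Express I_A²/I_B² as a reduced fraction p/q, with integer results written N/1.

l's match ⇒ only the (l;m) 3-j factors differ between A and B.
A: triangle coeff Δ(5,1,6) = 1/858; Σ_t [0,0]: t=0:+1/60480 = 1/60480; (3j)²=6/143 [(5 1 6; 2 1 -3)], sign=-1
B: triangle coeff Δ(5,1,6) = 1/858; Σ_t [0,0]: t=0:+1/17280 = 1/17280; (3j)²=35/858 [(5 1 6; -1 0 1)], sign=-1
I_A²/I_B² = (6/143)/(35/858) = 36/35

36/35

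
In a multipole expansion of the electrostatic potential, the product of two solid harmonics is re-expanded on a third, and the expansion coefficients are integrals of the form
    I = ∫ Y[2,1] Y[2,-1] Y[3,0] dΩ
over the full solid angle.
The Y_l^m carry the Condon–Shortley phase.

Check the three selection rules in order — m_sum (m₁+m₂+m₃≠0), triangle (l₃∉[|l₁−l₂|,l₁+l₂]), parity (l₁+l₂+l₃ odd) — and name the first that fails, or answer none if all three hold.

parity

m₁+m₂+m₃ = 1 − 1 + 0 = 0  ✓
triangle: |2−2|=0 ≤ l₃=3 ≤ 2+2=4  ✓
parity: l₁+l₂+l₃ = 7 is odd  ✗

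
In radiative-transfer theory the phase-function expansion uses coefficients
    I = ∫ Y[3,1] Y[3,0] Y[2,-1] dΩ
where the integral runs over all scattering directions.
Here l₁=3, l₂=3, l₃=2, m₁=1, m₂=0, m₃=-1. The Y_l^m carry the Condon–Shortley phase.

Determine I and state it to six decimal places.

Rules hold: Σm=0, L=8 even, 0≤2≤6.
N = 7·7·5 = 245
Δ = 4!·2!·2!/9! = 1/3780
Racah Σ t=1..3: t=1:−1/24 t=2:+1/4 t=3:−1/24 = 1/6
⇒ 3j(3 3 2; 0 0 0)² = 4/105, sgn +1
Racah Σ t=1..2: t=1:−1/12 t=2:+1/8 = 1/24
⇒ 3j(3 3 2; 1 0 -1)² = 1/210, sgn -1
4πI² = N·(3j₀)²·(3jₘ)² = 2/45
I = -1·√(0.0444444/4π) = -0.05947080

-0.059471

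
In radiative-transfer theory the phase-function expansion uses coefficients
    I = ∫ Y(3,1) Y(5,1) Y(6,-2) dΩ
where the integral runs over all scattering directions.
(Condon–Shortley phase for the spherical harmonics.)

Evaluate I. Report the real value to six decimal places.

Checks pass: Σm=0; 14 even; l₃=6∈[2,8].
(2·3+1)(2·5+1)(2·6+1) = 1001
Δ: 2! 4! 8! / 15! → 1/675675
sum: t=0:+1/8640 t=1:−1/2304 t=2:+1/8640 = -7/34560
3j²(3 5 6; 0 0 0) = Δ·Π!·Σ² = 7/429  (sign -1)
sum: t=0:+1/11520 t=1:−1/4320 t=2:+1/27648 = -1/9216
3j²(3 5 6; 1 1 -2) = Δ·Π!·Σ² = 2/143  (sign -1)
combine: 4πI² = 1001·7/429·2/143 = 98/429
take √, sign +1: I = 0.13482780

0.134828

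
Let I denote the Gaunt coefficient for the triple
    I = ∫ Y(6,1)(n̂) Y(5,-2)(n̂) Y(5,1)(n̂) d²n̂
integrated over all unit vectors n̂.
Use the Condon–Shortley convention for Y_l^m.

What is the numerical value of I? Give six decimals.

0.120248

Rules hold: Σm=0, L=16 even, 1≤5≤11.
N = 13·11·11 = 1573
Δ = 6!·6!·4!/17! = 1/28588560
Racah Σ t=1..5: t=1:−1/345600 t=2:+1/13824 t=3:−1/5184 t=4:+1/13824 t=5:−1/345600 = -7/129600
⇒ 3j(6 5 5; 0 0 0)² = 80/7293, sgn +1
Racah Σ t=0..3: t=0:+1/518400 t=1:−1/23040 t=2:+1/10368 t=3:−1/41472 = 1/32400
⇒ 3j(6 5 5; 1 -2 1)² = 128/12155, sgn +1
4πI² = N·(3j₀)²·(3jₘ)² = 2048/11271
I = +1·√(0.181705/4π) = 0.12024827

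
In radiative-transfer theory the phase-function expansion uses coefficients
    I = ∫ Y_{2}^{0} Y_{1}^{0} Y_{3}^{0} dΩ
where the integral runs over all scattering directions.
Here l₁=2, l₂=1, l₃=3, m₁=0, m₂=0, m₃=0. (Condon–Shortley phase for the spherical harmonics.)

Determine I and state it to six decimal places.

0.247767

Checks pass: Σm=0; 6 even; l₃=3∈[1,3].
(2·2+1)(2·1+1)(2·3+1) = 105
Δ: 0! 4! 2! / 7! → 1/105
sum: t=0:+1/4 = 1/4
3j²(2 1 3; 0 0 0) = Δ·Π!·Σ² = 3/35  (sign -1)
(m-triple is (0,0,0) — same symbol as above.)
combine: 4πI² = 105·3/35·3/35 = 27/35
take √, sign +1: I = 0.24776670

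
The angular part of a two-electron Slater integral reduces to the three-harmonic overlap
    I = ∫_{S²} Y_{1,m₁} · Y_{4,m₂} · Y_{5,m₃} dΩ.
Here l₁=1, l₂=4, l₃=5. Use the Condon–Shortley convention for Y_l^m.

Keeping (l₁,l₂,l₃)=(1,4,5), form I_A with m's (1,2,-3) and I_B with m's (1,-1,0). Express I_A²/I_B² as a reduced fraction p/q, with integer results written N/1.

Shared (l₁,l₂,l₃)=(1,4,5): N and (l;000)² cancel in I_A²/I_B².
A: Δ = 0!·2!·8!/11! = 1/495; Racah Σ t=0..0: t=0:+1/2880 = 1/2880; ⇒ 3j(1 4 5; 1 2 -3)² = 28/495, sgn +1
B: Δ = 0!·2!·8!/11! = 1/495; Racah Σ t=0..0: t=0:+1/1440 = 1/1440; ⇒ 3j(1 4 5; 1 -1 0)² = 2/99, sgn -1
I_A²/I_B² = (28/495)/(2/99) = 14/5

14/5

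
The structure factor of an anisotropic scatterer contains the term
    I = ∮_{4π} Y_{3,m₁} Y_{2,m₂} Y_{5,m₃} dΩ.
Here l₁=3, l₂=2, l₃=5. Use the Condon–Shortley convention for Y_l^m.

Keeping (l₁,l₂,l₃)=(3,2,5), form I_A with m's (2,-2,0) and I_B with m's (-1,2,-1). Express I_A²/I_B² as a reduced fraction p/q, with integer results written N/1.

1/3

Shared (l₁,l₂,l₃)=(3,2,5): N and (l;000)² cancel in I_A²/I_B².
A: Δ = 0!·6!·4!/11! = 1/2310; Racah Σ t=0..0: t=0:+1/2880 = 1/2880; ⇒ 3j(3 2 5; 2 -2 0)² = 1/462, sgn -1
B: Δ = 0!·6!·4!/11! = 1/2310; Racah Σ t=0..0: t=0:+1/1152 = 1/1152; ⇒ 3j(3 2 5; -1 2 -1)² = 1/154, sgn +1
I_A²/I_B² = (1/462)/(1/154) = 1/3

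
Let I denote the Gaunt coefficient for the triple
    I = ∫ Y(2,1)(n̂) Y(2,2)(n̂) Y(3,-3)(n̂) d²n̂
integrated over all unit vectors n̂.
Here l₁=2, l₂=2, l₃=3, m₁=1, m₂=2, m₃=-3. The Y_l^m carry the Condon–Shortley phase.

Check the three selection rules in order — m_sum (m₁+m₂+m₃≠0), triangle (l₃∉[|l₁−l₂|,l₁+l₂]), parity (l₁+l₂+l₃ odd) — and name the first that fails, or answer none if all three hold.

parity

Σmᵢ = 0  ✓
l₃∈[|l₁−l₂|,l₁+l₂]=[0,4], have l₃=3  ✓
Σlᵢ = 7 ⇒ odd  ✗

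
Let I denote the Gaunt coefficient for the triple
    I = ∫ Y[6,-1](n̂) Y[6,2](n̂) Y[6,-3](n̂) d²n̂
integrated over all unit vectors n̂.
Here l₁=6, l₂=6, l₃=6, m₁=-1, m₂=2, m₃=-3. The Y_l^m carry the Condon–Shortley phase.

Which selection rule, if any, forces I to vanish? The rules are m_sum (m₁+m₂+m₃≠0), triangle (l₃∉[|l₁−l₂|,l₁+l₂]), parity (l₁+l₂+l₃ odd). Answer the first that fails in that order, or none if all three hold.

m_sum

m₁+m₂+m₃ = -1 + 2 − 3 = -2  ✗
triangle: |6−6|=0 ≤ l₃=6 ≤ 6+6=12
parity: l₁+l₂+l₃ = 18 is even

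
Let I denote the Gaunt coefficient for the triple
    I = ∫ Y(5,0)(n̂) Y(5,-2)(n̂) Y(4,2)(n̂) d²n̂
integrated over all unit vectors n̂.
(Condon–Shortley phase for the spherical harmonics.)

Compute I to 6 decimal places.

Checks pass: Σm=0; 14 even; l₃=4∈[0,10].
(2·5+1)(2·5+1)(2·4+1) = 1089
Δ: 6! 4! 4! / 15! → 1/3153150
sum: t=1:−1/69120 t=2:+1/1728 t=3:−1/576 t=4:+1/1728 t=5:−1/69120 = -7/11520
3j²(5 5 4; 0 0 0) = Δ·Π!·Σ² = 2/143  (sign -1)
sum: t=1:−1/11520 t=2:+1/1728 t=3:−1/3456 = 7/34560
3j²(5 5 4; 0 -2 2) = Δ·Π!·Σ² = 7/858  (sign +1)
combine: 4πI² = 1089·2/143·7/858 = 21/169
take √, sign -1: I = -0.09944006

-0.099440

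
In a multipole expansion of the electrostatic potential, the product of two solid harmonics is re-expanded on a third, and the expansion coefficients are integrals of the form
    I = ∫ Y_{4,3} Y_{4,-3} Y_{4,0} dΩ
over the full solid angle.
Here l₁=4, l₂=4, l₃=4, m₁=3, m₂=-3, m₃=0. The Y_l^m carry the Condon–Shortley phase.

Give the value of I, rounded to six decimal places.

m-sum 0 ✓  L=12 even ✓  0≤4≤8 ✓
Π(2lᵢ+1) = 9×9×9 = 729
triangle coeff Δ(4,4,4) = 1/450450
Σ_t [0,4]: t=0:+1/13824 t=1:−1/216 t=2:+1/64 t=3:−1/216 t=4:+1/13824 = 5/768
(3j)²=18/1001 [(4 4 4; 0 0 0)], sign=+1
Σ_t [0,1]: t=0:+1/864 t=1:−1/3456 = 1/1152
(3j)²=7/286 [(4 4 4; 3 -3 0)], sign=+1
⇒ 4πI² = 6561/20449
I = (+1)√(6561/20449/(4π)) = 0.15978796

0.159788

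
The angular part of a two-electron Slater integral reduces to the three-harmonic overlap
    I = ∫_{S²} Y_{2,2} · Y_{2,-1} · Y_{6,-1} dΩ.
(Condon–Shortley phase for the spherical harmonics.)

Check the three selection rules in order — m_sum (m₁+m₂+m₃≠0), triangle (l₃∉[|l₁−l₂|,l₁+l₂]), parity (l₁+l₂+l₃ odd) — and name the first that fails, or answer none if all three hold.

azimuthal sum: 2 − 1 − 1 = 0  ✓
0 ≤ 6 ≤ 4 (triangle on l)  ✗
L = 2 + 2 + 6 = 10 (even)

triangle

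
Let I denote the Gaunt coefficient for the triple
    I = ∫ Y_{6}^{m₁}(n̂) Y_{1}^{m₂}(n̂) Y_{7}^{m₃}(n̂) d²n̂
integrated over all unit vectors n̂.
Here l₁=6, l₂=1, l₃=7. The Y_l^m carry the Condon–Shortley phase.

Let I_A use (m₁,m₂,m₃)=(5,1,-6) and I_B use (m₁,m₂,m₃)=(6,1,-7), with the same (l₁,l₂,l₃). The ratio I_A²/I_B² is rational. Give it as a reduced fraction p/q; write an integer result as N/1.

6/7

l's match ⇒ only the (l;m) 3-j factors differ between A and B.
A: triangle coeff Δ(6,1,7) = 1/1365; Σ_t [0,0]: t=0:+1/79833600 = 1/79833600; (3j)²=2/35 [(6 1 7; 5 1 -6)], sign=-1
B: triangle coeff Δ(6,1,7) = 1/1365; Σ_t [0,0]: t=0:+1/958003200 = 1/958003200; (3j)²=1/15 [(6 1 7; 6 1 -7)], sign=+1
I_A²/I_B² = (2/35)/(1/15) = 6/7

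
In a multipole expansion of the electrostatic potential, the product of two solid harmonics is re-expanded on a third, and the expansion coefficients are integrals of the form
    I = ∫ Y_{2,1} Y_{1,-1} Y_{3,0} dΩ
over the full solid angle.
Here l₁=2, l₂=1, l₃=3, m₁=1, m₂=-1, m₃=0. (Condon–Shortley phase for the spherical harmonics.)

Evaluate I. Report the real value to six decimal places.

Checks pass: Σm=0; 6 even; l₃=3∈[1,3].
(2·2+1)(2·1+1)(2·3+1) = 105
Δ: 0! 4! 2! / 7! → 1/105
sum: t=0:+1/4 = 1/4
3j²(2 1 3; 0 0 0) = Δ·Π!·Σ² = 3/35  (sign -1)
sum: t=0:+1/12 = 1/12
3j²(2 1 3; 1 -1 0) = Δ·Π!·Σ² = 1/35  (sign -1)
combine: 4πI² = 105·3/35·1/35 = 9/35
take √, sign +1: I = 0.14304817

0.143048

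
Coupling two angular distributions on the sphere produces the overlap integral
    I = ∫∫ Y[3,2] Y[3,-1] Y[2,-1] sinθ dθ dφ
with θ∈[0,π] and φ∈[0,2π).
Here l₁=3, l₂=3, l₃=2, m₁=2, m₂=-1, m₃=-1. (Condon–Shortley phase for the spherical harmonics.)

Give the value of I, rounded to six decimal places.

0.162868

m-sum 0 ✓  L=8 even ✓  0≤2≤6 ✓
Π(2lᵢ+1) = 7×7×5 = 245
triangle coeff Δ(3,3,2) = 1/3780
Σ_t [1,3]: t=1:−1/24 t=2:+1/4 t=3:−1/24 = 1/6
(3j)²=4/105 [(3 3 2; 0 0 0)], sign=+1
Σ_t [0,1]: t=0:+1/48 t=1:−1/12 = -1/16
(3j)²=1/28 [(3 3 2; 2 -1 -1)], sign=+1
⇒ 4πI² = 1/3
I = (+1)√(1/3/(4π)) = 0.16286750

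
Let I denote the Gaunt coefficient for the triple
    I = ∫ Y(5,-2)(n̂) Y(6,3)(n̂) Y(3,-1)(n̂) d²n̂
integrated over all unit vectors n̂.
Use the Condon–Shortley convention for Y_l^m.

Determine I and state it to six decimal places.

Rules hold: Σm=0, L=14 even, 1≤3≤11.
N = 11·13·7 = 1001
Δ = 8!·2!·4!/15! = 1/675675
Racah Σ t=3..5: t=3:−1/8640 t=4:+1/2304 t=5:−1/8640 = 7/34560
⇒ 3j(5 6 3; 0 0 0)² = 7/429, sgn -1
Racah Σ t=5..7: t=5:−1/34560 t=6:+1/8640 t=7:−1/40320 = 1/16128
⇒ 3j(5 6 3; -2 3 -1)² = 18/1001, sgn +1
4πI² = N·(3j₀)²·(3jₘ)² = 42/143
I = -1·√(0.293706/4π) = -0.15288036

-0.152880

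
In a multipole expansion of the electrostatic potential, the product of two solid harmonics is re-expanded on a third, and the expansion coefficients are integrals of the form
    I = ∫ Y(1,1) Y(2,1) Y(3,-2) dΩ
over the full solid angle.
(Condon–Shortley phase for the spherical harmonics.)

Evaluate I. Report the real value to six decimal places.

0.261169

m-sum 0 ✓  L=6 even ✓  1≤3≤3 ✓
Π(2lᵢ+1) = 3×5×7 = 105
triangle coeff Δ(1,2,3) = 1/105
Σ_t [0,0]: t=0:+1/4 = 1/4
(3j)²=3/35 [(1 2 3; 0 0 0)], sign=-1
Σ_t [0,0]: t=0:+1/12 = 1/12
(3j)²=2/21 [(1 2 3; 1 1 -2)], sign=-1
⇒ 4πI² = 6/7
I = (+1)√(6/7/(4π)) = 0.26116903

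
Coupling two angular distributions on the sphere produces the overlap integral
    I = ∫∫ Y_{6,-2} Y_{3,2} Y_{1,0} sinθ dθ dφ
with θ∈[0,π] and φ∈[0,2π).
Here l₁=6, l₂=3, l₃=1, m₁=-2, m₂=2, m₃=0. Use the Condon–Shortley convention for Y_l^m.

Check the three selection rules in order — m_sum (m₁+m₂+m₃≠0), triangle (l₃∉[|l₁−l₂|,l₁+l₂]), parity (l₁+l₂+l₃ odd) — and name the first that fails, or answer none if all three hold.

triangle

m₁+m₂+m₃ = -2 + 2 + 0 = 0  ✓
triangle: |6−3|=3 ≤ l₃=1 ≤ 6+3=9  ✗
parity: l₁+l₂+l₃ = 10 is even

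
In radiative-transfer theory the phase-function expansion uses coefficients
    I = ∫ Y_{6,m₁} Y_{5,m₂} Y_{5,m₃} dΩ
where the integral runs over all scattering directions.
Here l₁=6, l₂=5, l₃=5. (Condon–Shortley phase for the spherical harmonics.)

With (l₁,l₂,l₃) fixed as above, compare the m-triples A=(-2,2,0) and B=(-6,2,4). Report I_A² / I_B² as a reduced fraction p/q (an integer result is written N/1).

Same 6,5,5: normalisation and zero-m 3j drop out of the ratio.
A: Δ: 6! 6! 4! / 17! → 1/28588560; sum: t=3:−1/103680 t=4:+1/13824 t=5:−1/17280 t=6:+1/207360 = 1/103680; 3j²(6 5 5; -2 2 0) = Δ·Π!·Σ² = 10/7293  (sign -1)
B: Δ: 6! 6! 4! / 17! → 1/28588560; sum: t=6:+1/3110400 = 1/3110400; 3j²(6 5 5; -6 2 4) = Δ·Π!·Σ² = 21/1105  (sign -1)
I_A²/I_B² = (10/7293)/(21/1105) = 50/693

50/693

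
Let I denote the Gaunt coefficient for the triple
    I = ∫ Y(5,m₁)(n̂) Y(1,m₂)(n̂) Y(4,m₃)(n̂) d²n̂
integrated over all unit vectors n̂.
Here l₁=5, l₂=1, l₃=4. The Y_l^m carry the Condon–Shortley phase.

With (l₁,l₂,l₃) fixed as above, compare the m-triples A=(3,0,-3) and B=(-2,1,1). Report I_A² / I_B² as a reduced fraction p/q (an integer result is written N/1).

l's match ⇒ only the (l;m) 3-j factors differ between A and B.
A: triangle coeff Δ(5,1,4) = 1/495; Σ_t [1,1]: t=1:−1/5040 = -1/5040; (3j)²=16/495 [(5 1 4; 3 0 -3)], sign=+1
B: triangle coeff Δ(5,1,4) = 1/495; Σ_t [2,2]: t=2:+1/1440 = 1/1440; (3j)²=7/165 [(5 1 4; -2 1 1)], sign=-1
I_A²/I_B² = (16/495)/(7/165) = 16/21

16/21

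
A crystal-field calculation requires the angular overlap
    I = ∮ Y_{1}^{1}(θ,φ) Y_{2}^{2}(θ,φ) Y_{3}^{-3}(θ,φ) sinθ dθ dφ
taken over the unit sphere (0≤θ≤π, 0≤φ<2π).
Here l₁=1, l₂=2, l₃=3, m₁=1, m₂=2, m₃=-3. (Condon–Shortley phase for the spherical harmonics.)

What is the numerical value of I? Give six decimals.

-0.319865

m-sum 0 ✓  L=6 even ✓  1≤3≤3 ✓
Π(2lᵢ+1) = 3×5×7 = 105
triangle coeff Δ(1,2,3) = 1/105
Σ_t [0,0]: t=0:+1/4 = 1/4
(3j)²=3/35 [(1 2 3; 0 0 0)], sign=-1
Σ_t [0,0]: t=0:+1/48 = 1/48
(3j)²=1/7 [(1 2 3; 1 2 -3)], sign=+1
⇒ 4πI² = 9/7
I = (-1)√(9/7/(4π)) = -0.31986543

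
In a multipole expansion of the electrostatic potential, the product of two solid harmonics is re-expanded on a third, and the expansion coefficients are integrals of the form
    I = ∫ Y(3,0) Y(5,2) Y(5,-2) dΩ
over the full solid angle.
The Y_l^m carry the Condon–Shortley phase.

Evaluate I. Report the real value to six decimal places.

0.000000

l₁+l₂+l₃=13 is odd: 3j(l;000)=0 ⇒ I=0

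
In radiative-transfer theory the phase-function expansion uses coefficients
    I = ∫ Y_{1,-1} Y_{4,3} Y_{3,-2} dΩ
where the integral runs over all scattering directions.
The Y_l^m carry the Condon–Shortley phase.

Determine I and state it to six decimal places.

Rules hold: Σm=0, L=8 even, 3≤3≤5.
N = 3·9·7 = 189
Δ = 2!·0!·6!/9! = 1/252
Racah Σ t=1..1: t=1:−1/36 = -1/36
⇒ 3j(1 4 3; 0 0 0)² = 4/63, sgn +1
Racah Σ t=2..2: t=2:+1/240 = 1/240
⇒ 3j(1 4 3; -1 3 -2)² = 1/12, sgn -1
4πI² = N·(3j₀)²·(3jₘ)² = 1/1
I = -1·√(1/4π) = -0.28209479

-0.282095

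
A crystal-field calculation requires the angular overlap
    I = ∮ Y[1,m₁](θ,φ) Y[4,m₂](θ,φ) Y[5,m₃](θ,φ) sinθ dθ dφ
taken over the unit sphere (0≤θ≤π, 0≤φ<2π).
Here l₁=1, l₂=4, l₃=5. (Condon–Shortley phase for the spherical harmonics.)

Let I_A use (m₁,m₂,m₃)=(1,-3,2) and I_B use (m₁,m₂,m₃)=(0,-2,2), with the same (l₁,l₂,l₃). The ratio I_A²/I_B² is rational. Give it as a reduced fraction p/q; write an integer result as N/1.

1/7

l's match ⇒ only the (l;m) 3-j factors differ between A and B.
A: triangle coeff Δ(1,4,5) = 1/495; Σ_t [0,0]: t=0:+1/10080 = 1/10080; (3j)²=1/165 [(1 4 5; 1 -3 2)], sign=-1
B: triangle coeff Δ(1,4,5) = 1/495; Σ_t [0,0]: t=0:+1/1440 = 1/1440; (3j)²=7/165 [(1 4 5; 0 -2 2)], sign=-1
I_A²/I_B² = (1/165)/(7/165) = 1/7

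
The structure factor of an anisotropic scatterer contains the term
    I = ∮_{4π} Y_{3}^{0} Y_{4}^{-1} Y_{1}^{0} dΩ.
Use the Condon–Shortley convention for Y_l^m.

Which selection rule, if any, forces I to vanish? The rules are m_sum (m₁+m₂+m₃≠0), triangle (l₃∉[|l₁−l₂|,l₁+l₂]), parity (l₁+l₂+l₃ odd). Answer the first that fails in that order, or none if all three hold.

m_sum

m₁+m₂+m₃ = 0 − 1 + 0 = -1  ✗
triangle: |3−4|=1 ≤ l₃=1 ≤ 3+4=7
parity: l₁+l₂+l₃ = 8 is even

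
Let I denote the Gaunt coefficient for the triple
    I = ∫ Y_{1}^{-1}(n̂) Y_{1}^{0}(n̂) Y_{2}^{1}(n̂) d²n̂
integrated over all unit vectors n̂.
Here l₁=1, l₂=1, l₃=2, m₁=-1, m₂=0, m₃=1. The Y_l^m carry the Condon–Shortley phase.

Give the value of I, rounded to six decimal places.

m-sum 0 ✓  L=4 even ✓  0≤2≤2 ✓
Π(2lᵢ+1) = 3×3×5 = 45
triangle coeff Δ(1,1,2) = 1/30
Σ_t [0,0]: t=0:+1/1 = 1/1
(3j)²=2/15 [(1 1 2; 0 0 0)], sign=+1
Σ_t [0,0]: t=0:+1/2 = 1/2
(3j)²=1/10 [(1 1 2; -1 0 1)], sign=-1
⇒ 4πI² = 3/5
I = (-1)√(3/5/(4π)) = -0.21850969

-0.218510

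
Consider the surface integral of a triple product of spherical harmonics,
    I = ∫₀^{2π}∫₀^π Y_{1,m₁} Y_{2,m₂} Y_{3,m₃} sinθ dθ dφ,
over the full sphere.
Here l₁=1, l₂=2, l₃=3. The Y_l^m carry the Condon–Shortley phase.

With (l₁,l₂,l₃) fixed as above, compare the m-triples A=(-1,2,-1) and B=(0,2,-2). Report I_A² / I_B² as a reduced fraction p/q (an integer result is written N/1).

Same 1,2,3: normalisation and zero-m 3j drop out of the ratio.
A: Δ: 0! 2! 4! / 7! → 1/105; sum: t=0:+1/48 = 1/48; 3j²(1 2 3; -1 2 -1) = Δ·Π!·Σ² = 1/105  (sign +1)
B: Δ: 0! 2! 4! / 7! → 1/105; sum: t=0:+1/24 = 1/24; 3j²(1 2 3; 0 2 -2) = Δ·Π!·Σ² = 1/21  (sign -1)
I_A²/I_B² = (1/105)/(1/21) = 1/5

1/5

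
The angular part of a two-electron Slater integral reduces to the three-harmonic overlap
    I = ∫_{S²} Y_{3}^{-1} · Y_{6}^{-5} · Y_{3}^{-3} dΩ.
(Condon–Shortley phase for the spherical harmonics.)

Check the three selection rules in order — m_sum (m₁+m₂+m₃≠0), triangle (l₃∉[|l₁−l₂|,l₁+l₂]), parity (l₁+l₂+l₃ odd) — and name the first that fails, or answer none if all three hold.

m_sum

azimuthal sum: -1 − 5 − 3 = -9  ✗
3 ≤ 3 ≤ 9 (triangle on l)
L = 3 + 6 + 3 = 12 (even)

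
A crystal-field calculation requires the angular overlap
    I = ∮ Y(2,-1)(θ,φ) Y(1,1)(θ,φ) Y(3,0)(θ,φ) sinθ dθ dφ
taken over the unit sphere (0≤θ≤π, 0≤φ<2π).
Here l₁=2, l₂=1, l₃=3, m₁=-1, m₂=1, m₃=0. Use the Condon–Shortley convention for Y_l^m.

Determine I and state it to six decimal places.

0.143048

Checks pass: Σm=0; 6 even; l₃=3∈[1,3].
(2·2+1)(2·1+1)(2·3+1) = 105
Δ: 0! 4! 2! / 7! → 1/105
sum: t=0:+1/4 = 1/4
3j²(2 1 3; 0 0 0) = Δ·Π!·Σ² = 3/35  (sign -1)
sum: t=0:+1/12 = 1/12
3j²(2 1 3; -1 1 0) = Δ·Π!·Σ² = 1/35  (sign -1)
combine: 4πI² = 105·3/35·1/35 = 9/35
take √, sign +1: I = 0.14304817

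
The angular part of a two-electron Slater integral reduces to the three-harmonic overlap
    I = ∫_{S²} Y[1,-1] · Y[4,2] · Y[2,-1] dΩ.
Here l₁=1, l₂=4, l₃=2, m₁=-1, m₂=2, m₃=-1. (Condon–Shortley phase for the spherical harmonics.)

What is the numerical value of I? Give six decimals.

0.000000

triangle: need 3≤l₃≤5, have 2; I=0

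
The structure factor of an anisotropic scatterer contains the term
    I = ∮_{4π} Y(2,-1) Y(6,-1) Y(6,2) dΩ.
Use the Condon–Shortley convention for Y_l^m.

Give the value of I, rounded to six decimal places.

0.088837

m-sum 0 ✓  L=14 even ✓  4≤6≤8 ✓
Π(2lᵢ+1) = 5×13×13 = 845
triangle coeff Δ(2,6,6) = 1/90090
Σ_t [0,2]: t=0:+1/69120 t=1:−1/14400 t=2:+1/69120 = -7/172800
(3j)²=14/715 [(2 6 6; 0 0 0)], sign=-1
Σ_t [1,2]: t=1:−1/34560 t=2:+1/60480 = -1/80640
(3j)²=6/1001 [(2 6 6; -1 -1 2)], sign=-1
⇒ 4πI² = 12/121
I = (+1)√(12/121/(4π)) = 0.08883682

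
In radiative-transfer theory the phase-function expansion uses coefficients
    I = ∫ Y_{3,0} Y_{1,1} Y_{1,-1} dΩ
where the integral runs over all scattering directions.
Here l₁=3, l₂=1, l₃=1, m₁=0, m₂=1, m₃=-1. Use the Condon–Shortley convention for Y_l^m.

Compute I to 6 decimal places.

l₃=1 ∉ [2,4] — triangle fails ⇒ I = 0

0.000000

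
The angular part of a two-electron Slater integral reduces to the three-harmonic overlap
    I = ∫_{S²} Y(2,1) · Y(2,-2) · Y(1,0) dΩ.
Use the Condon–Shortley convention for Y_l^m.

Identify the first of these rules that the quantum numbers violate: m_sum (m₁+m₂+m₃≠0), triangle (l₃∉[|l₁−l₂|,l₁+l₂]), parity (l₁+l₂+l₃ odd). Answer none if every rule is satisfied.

Σmᵢ = -1  ✗
l₃∈[|l₁−l₂|,l₁+l₂]=[0,4], have l₃=1
Σlᵢ = 5 ⇒ odd

m_sum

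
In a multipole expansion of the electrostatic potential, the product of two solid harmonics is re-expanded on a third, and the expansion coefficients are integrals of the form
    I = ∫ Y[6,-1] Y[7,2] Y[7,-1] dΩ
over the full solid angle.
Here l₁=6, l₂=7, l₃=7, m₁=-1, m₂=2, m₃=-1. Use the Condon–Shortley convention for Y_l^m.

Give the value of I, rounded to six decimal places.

Checks pass: Σm=0; 20 even; l₃=7∈[1,13].
(2·6+1)(2·7+1)(2·7+1) = 2925
Δ: 6! 6! 8! / 21! → 1/2444321880
sum: t=0:+1/2612736000 t=1:−1/20736000 t=2:+1/1658880 t=3:−1/746496 t=4:+1/1658880 t=5:−1/20736000 t=6:+1/2612736000 = -1/4354560
3j²(6 7 7; 0 0 0) = Δ·Π!·Σ² = 1000/138567  (sign +1)
sum: t=1:−1/3483648000 t=2:+1/29030400 t=3:−1/2488320 t=4:+1/1244160 t=5:−1/3317760 t=6:+1/62208000 = 1/6635520
3j²(6 7 7; -1 2 -1) = Δ·Π!·Σ² = 2625/369512  (sign +1)
combine: 4πI² = 2925·1000/138567·2625/369512 = 24609375/164109517
take √, sign +1: I = 0.10923919

0.109239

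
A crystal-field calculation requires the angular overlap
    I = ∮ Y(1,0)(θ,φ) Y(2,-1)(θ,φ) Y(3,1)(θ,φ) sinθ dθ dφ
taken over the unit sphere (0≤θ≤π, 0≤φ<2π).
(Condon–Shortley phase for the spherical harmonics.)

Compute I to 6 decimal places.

Checks pass: Σm=0; 6 even; l₃=3∈[1,3].
(2·1+1)(2·2+1)(2·3+1) = 105
Δ: 0! 2! 4! / 7! → 1/105
sum: t=0:+1/4 = 1/4
3j²(1 2 3; 0 0 0) = Δ·Π!·Σ² = 3/35  (sign -1)
sum: t=0:+1/6 = 1/6
3j²(1 2 3; 0 -1 1) = Δ·Π!·Σ² = 8/105  (sign +1)
combine: 4πI² = 105·3/35·8/105 = 24/35
take √, sign -1: I = -0.23359668

-0.233597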